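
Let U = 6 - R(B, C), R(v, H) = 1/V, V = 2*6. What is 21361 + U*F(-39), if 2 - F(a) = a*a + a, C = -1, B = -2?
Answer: 37813/3 ≈ 12604.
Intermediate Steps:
V = 12
R(v, H) = 1/12
F(a) = 2 - a - a² (F(a) = 2 - (a*a + a) = 2 - (a² + a) = 2 - (a + a²) = 2 + (-a - a²) = 2 - a - a²)
U = 71/12 (U = 6 - 1*1/12 = 6 - 1/12 = 71/12 ≈ 5.9167)
21361 + U*F(-39) = 21361 + 71*(2 - 1*(-39) - 1*(-39)²)/12 = 21361 + 71*(2 + 39 - 1*1521)/12 = 21361 + 71*(2 + 39 - 1521)/12 = 21361 + (71/12)*(-1480) = 21361 - 26270/3 = 37813/3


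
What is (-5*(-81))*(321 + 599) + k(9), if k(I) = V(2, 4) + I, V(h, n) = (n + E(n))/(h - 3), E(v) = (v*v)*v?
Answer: 372541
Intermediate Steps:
E(v) = v**3 (E(v) = v**2*v = v**3)
V(h, n) = (n + n**3)/(-3 + h) (V(h, n) = (n + n**3)/(h - 3) = (n + n**3)/(-3 + h))
k(I) = -68 + I (k(I) = (4 + 4**3)/(-3 + 2) + I = (4 + 64)/(-1) + I = -1*68 + I = -68 + I)
(-5*(-81))*(321 + 599) + k(9) = (-5*(-81))*(321 + 599) + (-68 + 9) = 405*920 - 59 = 372600 - 59 = 372541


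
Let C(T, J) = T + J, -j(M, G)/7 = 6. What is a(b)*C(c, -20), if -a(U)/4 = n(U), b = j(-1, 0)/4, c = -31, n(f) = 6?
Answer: 1224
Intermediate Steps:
j(M, G) = -42 (j(M, G) = -7*6 = -42)
C(T, J) = J + T
b = -21/2 (b = -42/4 = -42*¼ = -21/2 ≈ -10.500)
a(U) = -24 (a(U) = -4*6 = -24)
a(b)*C(c, -20) = -24*(-20 - 31) = -24*(-51) = 1224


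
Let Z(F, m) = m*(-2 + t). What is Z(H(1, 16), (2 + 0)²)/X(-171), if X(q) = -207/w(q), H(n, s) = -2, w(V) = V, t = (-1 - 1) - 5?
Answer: -684/23 ≈ -29.739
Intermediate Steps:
t = -7 (t = -2 - 5 = -7)
Z(F, m) = -9*m (Z(F, m) = m*(-2 - 7) = m*(-9) = -9*m)
X(q) = -207/q
Z(H(1, 16), (2 + 0)²)/X(-171) = (-9*(2 + 0)²)/((-207/(-171))) = (-9*2²)/((-207*(-1/171))) = (-9*4)/(23/19) = -36*19/23 = -684/23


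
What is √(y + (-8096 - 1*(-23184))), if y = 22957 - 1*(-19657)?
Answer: √57702 ≈ 240.21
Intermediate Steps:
y = 42614 (y = 22957 + 19657 = 42614)
√(y + (-8096 - 1*(-23184))) = √(42614 + (-8096 - 1*(-23184))) = √(42614 + (-8096 + 23184)) = √(42614 + 15088) = √57702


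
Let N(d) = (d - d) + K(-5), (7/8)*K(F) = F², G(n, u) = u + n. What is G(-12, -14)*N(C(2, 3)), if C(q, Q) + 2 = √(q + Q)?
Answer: -5200/7 ≈ -742.86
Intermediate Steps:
G(n, u) = n + u
K(F) = 8*F²/7
C(q, Q) = -2 + √(Q + q) (C(q, Q) = -2 + √(q + Q) = -2 + √(Q + q))
N(d) = 200/7 (N(d) = (d - d) + (8/7)*(-5)² = 0 + (8/7)*25 = 0 + 200/7 = 200/7)
G(-12, -14)*N(C(2, 3)) = (-12 - 14)*(200/7) = -26*200/7 = -5200/7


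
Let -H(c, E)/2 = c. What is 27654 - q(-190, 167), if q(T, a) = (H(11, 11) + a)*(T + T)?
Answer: 82754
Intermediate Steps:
H(c, E) = -2*c
q(T, a) = 2*T*(-22 + a) (q(T, a) = (-2*11 + a)*(T + T) = (-22 + a)*(2*T) = 2*T*(-22 + a))
27654 - q(-190, 167) = 27654 - 2*(-190)*(-22 + 167) = 27654 - 2*(-190)*145 = 27654 - 1*(-55100) = 27654 + 55100 = 82754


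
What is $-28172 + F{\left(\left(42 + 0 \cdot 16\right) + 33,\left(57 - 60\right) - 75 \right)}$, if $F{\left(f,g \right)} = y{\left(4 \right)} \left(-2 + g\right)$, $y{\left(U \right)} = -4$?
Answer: $-27852$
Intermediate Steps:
$F{\left(f,g \right)} = 8 - 4 g$ ($F{\left(f,g \right)} = - 4 \left(-2 + g\right) = 8 - 4 g$)
$-28172 + F{\left(\left(42 + 0 \cdot 16\right) + 33,\left(57 - 60\right) - 75 \right)} = -28172 - \left(-8 + 4 \left(\left(57 - 60\right) - 75\right)\right) = -28172 - \left(-8 + 4 \left(-3 - 75\right)\right) = -28172 + \left(8 - -312\right) = -28172 + \left(8 + 312\right) = -28172 + 320 = -27852$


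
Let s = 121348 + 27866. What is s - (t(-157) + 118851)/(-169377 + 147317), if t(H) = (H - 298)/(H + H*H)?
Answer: 6201712937809/41561040 ≈ 1.4922e+5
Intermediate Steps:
t(H) = (-298 + H)/(H + H**2)
s = 149214
s - (t(-157) + 118851)/(-169377 + 147317) = 149214 - ((-298 - 157)/((-157)*(1 - 157)) + 118851)/(-169377 + 147317) = 149214 - (-1/157*(-455)/(-156) + 118851)/(-22060) = 149214 - (-1/157*(-1/156)*(-455) + 118851)*(-1)/22060 = 149214 - (-35/1884 + 118851)*(-1)/22060 = 149214 - 223915249*(-1)/(1884*22060) = 149214 - 1*(-223915249/41561040) = 149214 + 223915249/41561040 = 6201712937809/41561040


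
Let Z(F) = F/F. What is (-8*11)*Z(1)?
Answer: -88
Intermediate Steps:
Z(F) = 1
(-8*11)*Z(1) = -8*11*1 = -88*1 = -88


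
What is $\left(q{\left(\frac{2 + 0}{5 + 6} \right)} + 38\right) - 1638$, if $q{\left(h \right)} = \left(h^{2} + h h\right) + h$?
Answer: $- \frac{193570}{121} \approx -1599.8$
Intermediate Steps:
$q{\left(h \right)} = h + 2 h^{2}$ ($q{\left(h \right)} = \left(h^{2} + h^{2}\right) + h = 2 h^{2} + h = h + 2 h^{2}$)
$\left(q{\left(\frac{2 + 0}{5 + 6} \right)} + 38\right) - 1638 = \left(\frac{2 + 0}{5 + 6} \left(1 + 2 \frac{2 + 0}{5 + 6}\right) + 38\right) - 1638 = \left(\frac{2}{11} \left(1 + 2 \cdot \frac{2}{11}\right) + 38\right) - 1638 = \left(2 \cdot \frac{1}{11} \left(1 + 2 \cdot 2 \cdot \frac{1}{11}\right) + 38\right) - 1638 = \left(\frac{2 \left(1 + 2 \cdot \frac{2}{11}\right)}{11} + 38\right) - 1638 = \left(\frac{2 \left(1 + \frac{4}{11}\right)}{11} + 38\right) - 1638 = \left(\frac{2}{11} \cdot \frac{15}{11} + 38\right) - 1638 = \left(\frac{30}{121} + 38\right) - 1638 = \frac{4628}{121} - 1638 = - \frac{193570}{121}$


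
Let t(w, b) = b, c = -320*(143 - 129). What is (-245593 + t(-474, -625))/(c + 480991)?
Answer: -35174/68073 ≈ -0.51671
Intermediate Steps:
c = -4480 (c = -320*14 = -4480)
(-245593 + t(-474, -625))/(c + 480991) = (-245593 - 625)/(-4480 + 480991) = -246218/476511 = -246218*1/476511 = -35174/68073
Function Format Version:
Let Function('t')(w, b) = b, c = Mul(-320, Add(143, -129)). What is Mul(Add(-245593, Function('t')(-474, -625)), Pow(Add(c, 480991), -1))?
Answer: Rational(-35174, 68073) ≈ -0.51671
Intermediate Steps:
c = -4480 (c = Mul(-320, 14) = -4480)
Mul(Add(-245593, Function('t')(-474, -625)), Pow(Add(c, 480991), -1)) = Mul(Add(-245593, -625), Pow(Add(-4480, 480991), -1)) = Mul(-246218, Pow(476511, -1)) = Mul(-246218, Rational(1, 476511)) = Rational(-35174, 68073)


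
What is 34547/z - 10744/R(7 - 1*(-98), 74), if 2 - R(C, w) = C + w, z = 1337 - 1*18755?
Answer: 20113797/342554 ≈ 58.717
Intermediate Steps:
z = -17418 (z = 1337 - 18755 = -17418)
R(C, w) = 2 - C - w (R(C, w) = 2 - (C + w) = 2 + (-C - w) = 2 - C - w)
34547/z - 10744/R(7 - 1*(-98), 74) = 34547/(-17418) - 10744/(2 - (7 - 1*(-98)) - 1*74) = 34547*(-1/17418) - 10744/(2 - (7 + 98) - 74) = -34547/17418 - 10744/(2 - 1*105 - 74) = -34547/17418 - 10744/(2 - 105 - 74) = -34547/17418 - 10744/(-177) = -34547/17418 - 10744*(-1/177) = -34547/17418 + 10744/177 = 20113797/342554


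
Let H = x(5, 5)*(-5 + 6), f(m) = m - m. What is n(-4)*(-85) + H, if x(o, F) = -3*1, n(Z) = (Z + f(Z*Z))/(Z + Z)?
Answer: -91/2 ≈ -45.500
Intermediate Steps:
f(m) = 0
n(Z) = ½ (n(Z) = (Z + 0)/(Z + Z) = Z/((2*Z)) = Z*(1/(2*Z)) = ½)
x(o, F) = -3
H = -3 (H = -3*(-5 + 6) = -3*1 = -3)
n(-4)*(-85) + H = (½)*(-85) - 3 = -85/2 - 3 = -91/2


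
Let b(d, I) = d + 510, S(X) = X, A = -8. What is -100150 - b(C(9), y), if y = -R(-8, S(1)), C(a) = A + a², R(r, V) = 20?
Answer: -100733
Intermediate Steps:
C(a) = -8 + a²
y = -20 (y = -1*20 = -20)
b(d, I) = 510 + d
-100150 - b(C(9), y) = -100150 - (510 + (-8 + 9²)) = -100150 - (510 + (-8 + 81)) = -100150 - (510 + 73) = -100150 - 1*583 = -100150 - 583 = -100733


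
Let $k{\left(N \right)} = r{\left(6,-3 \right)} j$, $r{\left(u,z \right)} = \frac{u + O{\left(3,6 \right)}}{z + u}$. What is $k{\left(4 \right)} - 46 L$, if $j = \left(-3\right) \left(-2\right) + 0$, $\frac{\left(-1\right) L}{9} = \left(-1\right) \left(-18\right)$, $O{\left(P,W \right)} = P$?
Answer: $7470$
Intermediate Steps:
$r{\left(u,z \right)} = \frac{3 + u}{u + z}$ ($r{\left(u,z \right)} = \frac{u + 3}{z + u} = \frac{3 + u}{u + z}$)
$L = -162$ ($L = - 9 \left(\left(-1\right) \left(-18\right)\right) = \left(-9\right) 18 = -162$)
$j = 6$ ($j = 6 + 0 = 6$)
$k{\left(N \right)} = 18$ ($k{\left(N \right)} = \frac{3 + 6}{6 - 3} \cdot 6 = \frac{1}{3} \cdot 9 \cdot 6 = 3 \cdot 6 = 18$)
$k{\left(4 \right)} - 46 L = 18 - -7452 = 18 + 7452 = 7470$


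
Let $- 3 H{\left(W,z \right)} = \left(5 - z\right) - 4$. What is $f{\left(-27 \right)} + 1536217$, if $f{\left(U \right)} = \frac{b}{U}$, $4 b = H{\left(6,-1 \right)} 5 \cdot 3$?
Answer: $\frac{82955723}{54} \approx 1.5362 \cdot 10^{6}$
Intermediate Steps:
$H{\left(W,z \right)} = - \frac{1}{3} + \frac{z}{3}$ ($H{\left(W,z \right)} = - \frac{\left(5 - z\right) - 4}{3} = - \frac{1 - z}{3} = - \frac{1}{3} + \frac{z}{3}$)
$b = - \frac{5}{2}$ ($b = \frac{\left(- \frac{1}{3} + \frac{1}{3} \left(-1\right)\right) 5 \cdot 3}{4} = \frac{\left(- \frac{1}{3} - \frac{1}{3}\right) 5 \cdot 3}{4} = \frac{\left(- \frac{2}{3}\right) 5 \cdot 3}{4} = \frac{\left(- \frac{10}{3}\right) 3}{4} = \frac{1}{4} \left(-10\right) = - \frac{5}{2} \approx -2.5$)
$f{\left(U \right)} = - \frac{5}{2 U}$
$f{\left(-27 \right)} + 1536217 = - \frac{5}{2 \left(-27\right)} + 1536217 = \left(- \frac{5}{2}\right) \left(- \frac{1}{27}\right) + 1536217 = \frac{5}{54} + 1536217 = \frac{82955723}{54}$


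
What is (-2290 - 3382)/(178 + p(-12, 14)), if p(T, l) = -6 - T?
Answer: -709/23 ≈ -30.826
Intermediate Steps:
(-2290 - 3382)/(178 + p(-12, 14)) = (-2290 - 3382)/(178 + (-6 - 1*(-12))) = -5672/(178 + (-6 + 12)) = -5672/(178 + 6) = -5672/184 = -5672*1/184 = -709/23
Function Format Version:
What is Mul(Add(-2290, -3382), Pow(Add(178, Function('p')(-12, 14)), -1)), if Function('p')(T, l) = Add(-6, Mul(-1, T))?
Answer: Rational(-709, 23) ≈ -30.826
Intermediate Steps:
Mul(Add(-2290, -3382), Pow(Add(178, Function('p')(-12, 14)), -1)) = Mul(Add(-2290, -3382), Pow(Add(178, Add(-6, Mul(-1, -12))), -1)) = Mul(-5672, Pow(Add(178, Add(-6, 12)), -1)) = Mul(-5672, Pow(Add(178, 6), -1)) = Mul(-5672, Pow(184, -1)) = Mul(-5672, Rational(1, 184)) = Rational(-709, 23)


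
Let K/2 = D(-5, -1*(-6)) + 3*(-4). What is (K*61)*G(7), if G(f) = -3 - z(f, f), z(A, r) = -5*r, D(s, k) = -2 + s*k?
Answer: -171776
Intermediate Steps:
D(s, k) = -2 + k*s
G(f) = -3 + 5*f (G(f) = -3 - (-5)*f = -3 + 5*f)
K = -88 (K = 2*((-2 - 1*(-6)*(-5)) + 3*(-4)) = 2*((-2 + 6*(-5)) - 12) = 2*((-2 - 30) - 12) = 2*(-32 - 12) = 2*(-44) = -88)
(K*61)*G(7) = (-88*61)*(-3 + 5*7) = -5368*(-3 + 35) = -5368*32 = -171776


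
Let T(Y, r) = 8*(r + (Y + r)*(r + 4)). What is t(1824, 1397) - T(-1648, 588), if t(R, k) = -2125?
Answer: 5013331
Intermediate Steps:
T(Y, r) = 8*r + 8*(4 + r)*(Y + r) (T(Y, r) = 8*(r + (Y + r)*(4 + r)) = 8*(r + (4 + r)*(Y + r)) = 8*r + 8*(4 + r)*(Y + r))
t(1824, 1397) - T(-1648, 588) = -2125 - (8*588**2 + 32*(-1648) + 40*588 + 8*(-1648)*588) = -2125 - (8*345744 - 52736 + 23520 - 7752192) = -2125 - (2765952 - 52736 + 23520 - 7752192) = -2125 - 1*(-5015456) = -2125 + 5015456 = 5013331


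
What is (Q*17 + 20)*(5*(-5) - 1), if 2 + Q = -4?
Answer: 2132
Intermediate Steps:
Q = -6 (Q = -2 - 4 = -6)
(Q*17 + 20)*(5*(-5) - 1) = (-6*17 + 20)*(5*(-5) - 1) = (-102 + 20)*(-25 - 1) = -82*(-26) = 2132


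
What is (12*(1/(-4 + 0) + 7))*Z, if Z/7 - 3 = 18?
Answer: 11907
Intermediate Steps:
Z = 147 (Z = 21 + 7*18 = 21 + 126 = 147)
(12*(1/(-4 + 0) + 7))*Z = (12*(1/(-4 + 0) + 7))*147 = (12*(1/(-4) + 7))*147 = (12*(-¼ + 7))*147 = (12*(27/4))*147 = 81*147 = 11907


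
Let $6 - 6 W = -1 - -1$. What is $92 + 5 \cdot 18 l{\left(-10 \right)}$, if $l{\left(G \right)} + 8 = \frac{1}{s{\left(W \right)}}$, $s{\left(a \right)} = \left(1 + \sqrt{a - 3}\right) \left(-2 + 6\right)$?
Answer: $\frac{- 628 \sqrt{2} + \frac{1211 i}{2}}{\sqrt{2} - i} \approx -620.5 - 10.607 i$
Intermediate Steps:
$W = 1$ ($W = 1 - \frac{-1 - -1}{6} = 1 - \frac{-1 + 1}{6} = 1 - 0 = 1 + 0 = 1$)
$s{\left(a \right)} = 4 + 4 \sqrt{-3 + a}$ ($s{\left(a \right)} = \left(1 + \sqrt{-3 + a}\right) 4 = 4 + 4 \sqrt{-3 + a}$)
$l{\left(G \right)} = -8 + \frac{1}{4 + 4 i \sqrt{2}}$ ($l{\left(G \right)} = -8 + \frac{1}{4 + 4 \sqrt{-3 + 1}} = -8 + \frac{1}{4 + 4 \sqrt{-2}} = -8 + \frac{1}{4 + 4 i \sqrt{2}}$)
$92 + 5 \cdot 18 l{\left(-10 \right)} = 92 + 5 \cdot 18 \frac{- 8 \sqrt{2} + \frac{31 i}{4}}{\sqrt{2} - i} = 92 + 90 \frac{- 8 \sqrt{2} + \frac{31 i}{4}}{\sqrt{2} - i} = 92 + \frac{90 \left(- 8 \sqrt{2} + \frac{31 i}{4}\right)}{\sqrt{2} - i}$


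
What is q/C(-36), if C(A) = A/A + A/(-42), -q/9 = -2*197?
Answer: 24822/13 ≈ 1909.4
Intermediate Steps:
q = 3546 (q = -(-18)*197 = -9*(-394) = 3546)
C(A) = 1 - A/42 (C(A) = 1 + A*(-1/42) = 1 - A/42)
q/C(-36) = 3546/(1 - 1/42*(-36)) = 3546/(1 + 6/7) = 3546/(13/7) = 3546*(7/13) = 24822/13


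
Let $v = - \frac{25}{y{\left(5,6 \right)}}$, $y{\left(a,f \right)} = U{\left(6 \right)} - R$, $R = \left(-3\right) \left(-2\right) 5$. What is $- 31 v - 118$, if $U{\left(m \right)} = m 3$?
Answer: $- \frac{2191}{12} \approx -182.58$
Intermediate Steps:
$U{\left(m \right)} = 3 m$
$R = 30$ ($R = 6 \cdot 5 = 30$)
$y{\left(a,f \right)} = -12$ ($y{\left(a,f \right)} = 3 \cdot 6 - 30 = 18 - 30 = -12$)
$v = \frac{25}{12}$ ($v = - \frac{25}{-12} = \left(-25\right) \left(- \frac{1}{12}\right) = \frac{25}{12} \approx 2.0833$)
$- 31 v - 118 = \left(-31\right) \frac{25}{12} - 118 = - \frac{775}{12} - 118 = - \frac{2191}{12}$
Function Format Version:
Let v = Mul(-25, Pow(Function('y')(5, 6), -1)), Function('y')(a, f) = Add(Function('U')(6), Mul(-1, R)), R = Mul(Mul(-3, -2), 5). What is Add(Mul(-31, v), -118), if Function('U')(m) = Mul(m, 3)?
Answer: Rational(-2191, 12) ≈ -182.58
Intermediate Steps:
Function('U')(m) = Mul(3, m)
R = 30 (R = Mul(6, 5) = 30)
Function('y')(a, f) = -12 (Function('y')(a, f) = Add(Mul(3, 6), Mul(-1, 30)) = Add(18, -30) = -12)
v = Rational(25, 12) (v = Mul(-25, Pow(-12, -1)) = Mul(-25, Rational(-1, 12)) = Rational(25, 12) ≈ 2.0833)
Add(Mul(-31, v), -118) = Add(Mul(-31, Rational(25, 12)), -118) = Add(Rational(-775, 12), -118) = Rational(-2191, 12)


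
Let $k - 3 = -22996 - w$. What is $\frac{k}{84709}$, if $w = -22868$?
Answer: $- \frac{125}{84709} \approx -0.0014756$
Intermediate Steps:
$k = -125$ ($k = 3 - 128 = -125$)
$\frac{k}{84709} = - \frac{125}{84709}$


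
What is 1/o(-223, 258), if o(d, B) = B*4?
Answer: 1/1032 ≈ 0.00096899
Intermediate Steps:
o(d, B) = 4*B
1/o(-223, 258) = 1/(4*258) = 1/1032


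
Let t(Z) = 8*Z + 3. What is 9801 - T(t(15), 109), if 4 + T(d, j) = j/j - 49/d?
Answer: 1205941/123 ≈ 9804.4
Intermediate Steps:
t(Z) = 3 + 8*Z
T(d, j) = -3 - 49/d (T(d, j) = -4 + (j/j - 49/d) = -4 + (1 - 49/d) = -3 - 49/d)
9801 - T(t(15), 109) = 9801 - (-3 - 49/(3 + 8*15)) = 9801 - (-3 - 49/(3 + 120)) = 9801 - (-3 - 49/123) = 9801 - 1*(-418/123) = 9801 + 418/123 = 1205941/123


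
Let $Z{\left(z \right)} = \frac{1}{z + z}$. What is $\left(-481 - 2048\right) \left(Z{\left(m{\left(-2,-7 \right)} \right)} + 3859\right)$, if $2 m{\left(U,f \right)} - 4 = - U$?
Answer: $- \frac{19519665}{2} \approx -9.7598 \cdot 10^{6}$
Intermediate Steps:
$m{\left(U,f \right)} = 2 - \frac{U}{2}$ ($m{\left(U,f \right)} = 2 + \frac{\left(-1\right) U}{2} = 2 - \frac{U}{2}$)
$Z{\left(z \right)} = \frac{1}{2 z}$
$\left(-481 - 2048\right) \left(Z{\left(m{\left(-2,-7 \right)} \right)} + 3859\right) = \left(-481 - 2048\right) \left(\frac{1}{2 \left(2 - -1\right)} + 3859\right) = - 2529 \left(\frac{1}{2 \left(2 + 1\right)} + 3859\right) = - 2529 \left(\frac{1}{2 \cdot 3} + 3859\right) = - 2529 \left(\frac{1}{2} \cdot \frac{1}{3} + 3859\right) = - 2529 \left(\frac{1}{6} + 3859\right) = \left(-2529\right) \frac{23155}{6} = - \frac{19519665}{2}$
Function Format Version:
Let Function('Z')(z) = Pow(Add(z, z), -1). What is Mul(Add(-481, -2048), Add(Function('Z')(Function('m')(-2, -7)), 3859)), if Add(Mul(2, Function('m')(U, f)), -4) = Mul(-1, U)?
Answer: Rational(-19519665, 2) ≈ -9.7598e+6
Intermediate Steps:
Function('m')(U, f) = Add(2, Mul(Rational(-1, 2), U)) (Function('m')(U, f) = Add(2, Mul(Rational(1, 2), Mul(-1, U))) = Add(2, Mul(Rational(-1, 2), U)))
Function('Z')(z) = Mul(Rational(1, 2), Pow(z, -1)) (Function('Z')(z) = Pow(Mul(2, z), -1) = Mul(Rational(1, 2), Pow(z, -1)))
Mul(Add(-481, -2048), Add(Function('Z')(Function('m')(-2, -7)), 3859)) = Mul(Add(-481, -2048), Add(Mul(Rational(1, 2), Pow(Add(2, Mul(Rational(-1, 2), -2)), -1)), 3859)) = Mul(-2529, Add(Mul(Rational(1, 2), Pow(Add(2, 1), -1)), 3859)) = Mul(-2529, Add(Mul(Rational(1, 2), Pow(3, -1)), 3859)) = Mul(-2529, Add(Mul(Rational(1, 2), Rational(1, 3)), 3859)) = Mul(-2529, Add(Rational(1, 6), 3859)) = Mul(-2529, Rational(23155, 6)) = Rational(-19519665, 2)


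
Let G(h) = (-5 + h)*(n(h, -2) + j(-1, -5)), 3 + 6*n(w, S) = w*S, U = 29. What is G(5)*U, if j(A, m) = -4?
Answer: 0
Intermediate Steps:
n(w, S) = -½ + S*w/6 (n(w, S) = -½ + (w*S)/6 = -½ + (S*w)/6 = -½ + S*w/6)
G(h) = (-5 + h)*(-9/2 - h/3) (G(h) = (-5 + h)*((-½ + (⅙)*(-2)*h) - 4) = (-5 + h)*((-½ - h/3) - 4) = (-5 + h)*(-9/2 - h/3))
G(5)*U = (45/2 - 17/6*5 - ⅓*5²)*29 = (45/2 - 85/6 - ⅓*25)*29 = (45/2 - 85/6 - 25/3)*29 = 0*29 = 0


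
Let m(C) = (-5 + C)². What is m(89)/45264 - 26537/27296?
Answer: -21011879/25740128 ≈ -0.81631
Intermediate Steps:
m(89)/45264 - 26537/27296 = (-5 + 89)²/45264 - 26537/27296 = 84²*(1/45264) - 26537*1/27296 = 7056*(1/45264) - 26537/27296 = 147/943 - 26537/27296 = -21011879/25740128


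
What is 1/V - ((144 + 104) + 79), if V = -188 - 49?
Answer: -77500/237 ≈ -327.00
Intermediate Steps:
V = -237
1/V - ((144 + 104) + 79) = 1/(-237) - ((144 + 104) + 79) = -1/237 - (248 + 79) = -1/237 - 1*327 = -1/237 - 327 = -77500/237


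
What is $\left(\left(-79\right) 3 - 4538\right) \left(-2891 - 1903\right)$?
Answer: $22891350$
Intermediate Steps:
$\left(\left(-79\right) 3 - 4538\right) \left(-2891 - 1903\right) = \left(-237 - 4538\right) \left(-4794\right) = \left(-4775\right) \left(-4794\right) = 22891350$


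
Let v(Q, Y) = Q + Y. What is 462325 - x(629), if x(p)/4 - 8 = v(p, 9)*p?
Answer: -1142915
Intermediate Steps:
x(p) = 32 + 4*p*(9 + p) (x(p) = 32 + 4*((p + 9)*p) = 32 + 4*((9 + p)*p) = 32 + 4*(p*(9 + p)) = 32 + 4*p*(9 + p))
462325 - x(629) = 462325 - (32 + 4*629*(9 + 629)) = 462325 - (32 + 4*629*638) = 462325 - (32 + 1605208) = 462325 - 1*1605240 = 462325 - 1605240 = -1142915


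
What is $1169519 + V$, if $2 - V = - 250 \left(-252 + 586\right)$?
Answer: $1253021$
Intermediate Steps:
$V = 83502$ ($V = 2 - - 250 \left(-252 + 586\right) = 2 - \left(-250\right) 334 = 2 - -83500 = 2 + 83500 = 83502$)
$1169519 + V = 1169519 + 83502 = 1253021$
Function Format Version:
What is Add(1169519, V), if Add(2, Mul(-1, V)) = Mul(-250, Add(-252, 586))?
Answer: 1253021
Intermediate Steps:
V = 83502 (V = Add(2, Mul(-1, Mul(-250, Add(-252, 586)))) = Add(2, Mul(-1, Mul(-250, 334))) = Add(2, Mul(-1, -83500)) = Add(2, 83500) = 83502)
Add(1169519, V) = Add(1169519, 83502) = 1253021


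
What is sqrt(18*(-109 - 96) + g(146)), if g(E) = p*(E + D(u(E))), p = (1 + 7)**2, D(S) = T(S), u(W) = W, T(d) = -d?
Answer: 3*I*sqrt(410) ≈ 60.745*I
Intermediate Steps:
D(S) = -S
p = 64 (p = 8**2 = 64)
g(E) = 0 (g(E) = 64*(E - E) = 64*0 = 0)
sqrt(18*(-109 - 96) + g(146)) = sqrt(18*(-109 - 96) + 0) = sqrt(18*(-205) + 0) = sqrt(-3690 + 0) = sqrt(-3690) = 3*I*sqrt(410)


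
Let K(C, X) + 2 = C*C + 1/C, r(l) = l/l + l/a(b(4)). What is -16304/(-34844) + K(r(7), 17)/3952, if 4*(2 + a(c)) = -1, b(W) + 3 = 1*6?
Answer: 6204334925/13245354252 ≈ 0.46842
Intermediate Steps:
b(W) = 3 (b(W) = -3 + 1*6 = -3 + 6 = 3)
a(c) = -9/4 (a(c) = -2 + (¼)*(-1) = -2 - ¼ = -9/4)
r(l) = 1 - 4*l/9 (r(l) = l/l + l/(-9/4) = 1 + l*(-4/9) = 1 - 4*l/9)
K(C, X) = -2 + 1/C + C² (K(C, X) = -2 + (C*C + 1/C) = -2 + (C² + 1/C) = -2 + (1/C + C²) = -2 + 1/C + C²)
-16304/(-34844) + K(r(7), 17)/3952 = -16304/(-34844) + (-2 + 1/(1 - 4/9*7) + (1 - 4/9*7)²)/3952 = -16304*(-1/34844) + (-2 + 1/(1 - 28/9) + (1 - 28/9)²)*(1/3952) = 4076/8711 + (-2 + 1/(-19/9) + (-19/9)²)*(1/3952) = 4076/8711 + (-2 - 9/19 + 361/81)*(1/3952) = 4076/8711 + (3052/1539)*(1/3952) = 4076/8711 + 763/1520532 = 6204334925/13245354252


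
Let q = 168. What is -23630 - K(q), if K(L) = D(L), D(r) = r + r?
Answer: -23966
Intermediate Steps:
D(r) = 2*r
K(L) = 2*L
-23630 - K(q) = -23630 - 2*168 = -23630 - 1*336 = -23630 - 336 = -23966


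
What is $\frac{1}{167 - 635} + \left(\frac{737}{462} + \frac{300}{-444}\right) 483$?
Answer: $\frac{7690841}{17316} \approx 444.15$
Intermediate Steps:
$\frac{1}{167 - 635} + \left(\frac{737}{462} + \frac{300}{-444}\right) 483 = \frac{1}{-468} + \left(737 \cdot \frac{1}{462} + 300 \left(- \frac{1}{444}\right)\right) 483 = - \frac{1}{468} + \left(\frac{67}{42} - \frac{25}{37}\right) 483 = - \frac{1}{468} + \frac{1429}{1554} \cdot 483 = - \frac{1}{468} + \frac{32867}{74} = \frac{7690841}{17316}$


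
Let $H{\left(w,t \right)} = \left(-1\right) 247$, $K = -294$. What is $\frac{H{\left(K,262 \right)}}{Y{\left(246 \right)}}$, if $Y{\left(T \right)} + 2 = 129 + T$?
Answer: $- \frac{247}{373} \approx -0.6622$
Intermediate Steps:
$H{\left(w,t \right)} = -247$
$Y{\left(T \right)} = 127 + T$ ($Y{\left(T \right)} = -2 + \left(129 + T\right) = 127 + T$)
$\frac{H{\left(K,262 \right)}}{Y{\left(246 \right)}} = - \frac{247}{127 + 246} = - \frac{247}{373}$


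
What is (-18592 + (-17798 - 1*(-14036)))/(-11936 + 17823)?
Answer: -22354/5887 ≈ -3.7972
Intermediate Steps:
(-18592 + (-17798 - 1*(-14036)))/(-11936 + 17823) = (-18592 + (-17798 + 14036))/5887 = (-18592 - 3762)*(1/5887) = -22354*1/5887 = -22354/5887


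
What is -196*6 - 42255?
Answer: -43431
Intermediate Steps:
-196*6 - 42255 = -1176 - 42255 = -43431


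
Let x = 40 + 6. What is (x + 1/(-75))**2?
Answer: 11895601/5625 ≈ 2114.8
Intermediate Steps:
x = 46
(x + 1/(-75))**2 = (46 + 1/(-75))**2 = (46 - 1/75)**2 = (3449/75)**2 = 11895601/5625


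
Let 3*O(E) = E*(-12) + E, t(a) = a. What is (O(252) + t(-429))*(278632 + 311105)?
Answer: -797914161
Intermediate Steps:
O(E) = -11*E/3 (O(E) = (E*(-12) + E)/3 = (-12*E + E)/3 = (-11*E)/3 = -11*E/3)
(O(252) + t(-429))*(278632 + 311105) = (-11/3*252 - 429)*(278632 + 311105) = (-924 - 429)*589737 = -1353*589737 = -797914161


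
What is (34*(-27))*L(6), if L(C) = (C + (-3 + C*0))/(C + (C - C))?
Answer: -459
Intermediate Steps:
L(C) = (-3 + C)/C (L(C) = (C + (-3 + 0))/(C + 0) = (C - 3)/C = (-3 + C)/C)
(34*(-27))*L(6) = (34*(-27))*((-3 + 6)/6) = -153*3 = -918*1/2 = -459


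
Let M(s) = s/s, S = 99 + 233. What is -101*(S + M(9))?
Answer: -33633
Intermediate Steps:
S = 332
M(s) = 1
-101*(S + M(9)) = -101*(332 + 1) = -101*333 = -33633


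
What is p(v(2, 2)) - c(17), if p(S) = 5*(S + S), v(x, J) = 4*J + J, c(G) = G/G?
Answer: 99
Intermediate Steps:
c(G) = 1
v(x, J) = 5*J
p(S) = 10*S (p(S) = 5*(2*S) = 10*S)
p(v(2, 2)) - c(17) = 10*(5*2) - 1*1 = 10*10 - 1 = 100 - 1 = 99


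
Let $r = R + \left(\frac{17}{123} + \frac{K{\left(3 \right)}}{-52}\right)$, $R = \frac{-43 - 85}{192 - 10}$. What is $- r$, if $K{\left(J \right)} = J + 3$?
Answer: $\frac{15233}{22386} \approx 0.68047$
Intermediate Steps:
$K{\left(J \right)} = 3 + J$
$R = - \frac{64}{91}$ ($R = - \frac{128}{182} = \left(-128\right) \frac{1}{182} = - \frac{64}{91} \approx -0.7033$)
$r = - \frac{15233}{22386}$ ($r = - \frac{64}{91} + \left(\frac{17}{123} + \frac{3 + 3}{-52}\right) = - \frac{64}{91} + \left(17 \cdot \frac{1}{123} + 6 \left(- \frac{1}{52}\right)\right) = - \frac{64}{91} + \left(\frac{17}{123} - \frac{3}{26}\right) = - \frac{64}{91} + \frac{73}{3198} = - \frac{15233}{22386} \approx -0.68047$)
$- r = \left(-1\right) \left(- \frac{15233}{22386}\right) = \frac{15233}{22386}$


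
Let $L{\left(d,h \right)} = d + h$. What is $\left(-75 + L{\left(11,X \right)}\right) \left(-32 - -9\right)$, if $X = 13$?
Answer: $1173$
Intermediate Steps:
$\left(-75 + L{\left(11,X \right)}\right) \left(-32 - -9\right) = \left(-75 + \left(11 + 13\right)\right) \left(-32 - -9\right) = \left(-75 + 24\right) \left(-32 + 9\right) = \left(-51\right) \left(-23\right) = 1173$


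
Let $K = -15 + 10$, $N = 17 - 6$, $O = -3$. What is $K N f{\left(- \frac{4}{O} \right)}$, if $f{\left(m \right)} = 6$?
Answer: $-330$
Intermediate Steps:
$N = 11$
$K = -5$
$K N f{\left(- \frac{4}{O} \right)} = \left(-5\right) 11 \cdot 6 = \left(-55\right) 6 = -330$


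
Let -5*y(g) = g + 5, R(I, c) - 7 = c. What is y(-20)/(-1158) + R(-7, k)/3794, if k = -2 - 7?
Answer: -2283/732242 ≈ -0.0031178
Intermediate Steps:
k = -9
R(I, c) = 7 + c
y(g) = -1 - g/5 (y(g) = -(g + 5)/5 = -(5 + g)/5 = -1 - g/5)
y(-20)/(-1158) + R(-7, k)/3794 = (-1 - ⅕*(-20))/(-1158) + (7 - 9)/3794 = (-1 + 4)*(-1/1158) - 2*1/3794 = 3*(-1/1158) - 1/1897 = -1/386 - 1/1897 = -2283/732242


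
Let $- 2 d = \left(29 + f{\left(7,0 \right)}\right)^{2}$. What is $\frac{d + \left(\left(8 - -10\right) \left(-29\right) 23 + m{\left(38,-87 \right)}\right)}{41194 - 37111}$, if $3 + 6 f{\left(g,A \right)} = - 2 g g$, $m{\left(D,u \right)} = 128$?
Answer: $- \frac{860545}{293976} \approx -2.9273$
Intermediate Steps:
$f{\left(g,A \right)} = - \frac{1}{2} - \frac{g^{2}}{3}$ ($f{\left(g,A \right)} = - \frac{1}{2} + \frac{- 2 g g}{6} = - \frac{1}{2} + \frac{\left(-2\right) g^{2}}{6} = - \frac{1}{2} - \frac{g^{2}}{3}$)
$d = - \frac{5329}{72}$ ($d = - \frac{\left(29 - \left(\frac{1}{2} + \frac{7^{2}}{3}\right)\right)^{2}}{2} = - \frac{\left(29 - \frac{101}{6}\right)^{2}}{2} = - \frac{\left(\frac{73}{6}\right)^{2}}{2} = \left(- \frac{1}{2}\right) \frac{5329}{36} = - \frac{5329}{72} \approx -74.014$)
$\frac{d + \left(\left(8 - -10\right) \left(-29\right) 23 + m{\left(38,-87 \right)}\right)}{41194 - 37111} = \frac{- \frac{5329}{72} + \left(\left(8 - -10\right) \left(-29\right) 23 + 128\right)}{41194 - 37111} = \frac{- \frac{5329}{72} + \left(\left(8 + 10\right) \left(-29\right) 23 + 128\right)}{4083} = \left(- \frac{5329}{72} + \left(18 \left(-29\right) 23 + 128\right)\right) \frac{1}{4083} = \left(- \frac{5329}{72} + \left(\left(-522\right) 23 + 128\right)\right) \frac{1}{4083} = \left(- \frac{5329}{72} + \left(-12006 + 128\right)\right) \frac{1}{4083} = \left(- \frac{5329}{72} - 11878\right) \frac{1}{4083} = \left(- \frac{860545}{72}\right) \frac{1}{4083} = - \frac{860545}{293976}$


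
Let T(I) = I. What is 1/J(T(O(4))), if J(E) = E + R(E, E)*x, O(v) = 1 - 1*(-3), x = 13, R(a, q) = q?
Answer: 1/56 ≈ 0.017857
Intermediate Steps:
O(v) = 4 (O(v) = 1 + 3 = 4)
J(E) = 14*E (J(E) = E + E*13 = E + 13*E = 14*E)
1/J(T(O(4))) = 1/(14*4) = 1/56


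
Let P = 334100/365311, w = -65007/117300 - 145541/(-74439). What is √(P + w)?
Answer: √323182158742552794536071481/11814015268710 ≈ 1.5217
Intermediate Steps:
w = 4077634409/2910564900 (w = -65007*1/117300 - 145541*(-1/74439) = -21669/39100 + 145541/74439 = 4077634409/2910564900 ≈ 1.4010)
P = 334100/365311 (P = 334100*(1/365311) = 334100/365311 ≈ 0.91456)
√(P + w) = √(334100/365311 + 4077634409/2910564900) = √(2462024436676199/1063261374183900) = √323182158742552794536071481/11814015268710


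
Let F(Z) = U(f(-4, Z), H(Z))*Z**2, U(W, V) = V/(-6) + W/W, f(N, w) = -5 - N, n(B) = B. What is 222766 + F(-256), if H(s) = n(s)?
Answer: 9253514/3 ≈ 3.0845e+6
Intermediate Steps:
H(s) = s
U(W, V) = 1 - V/6 (U(W, V) = V*(-1/6) + 1 = -V/6 + 1 = 1 - V/6)
F(Z) = Z**2*(1 - Z/6) (F(Z) = (1 - Z/6)*Z**2 = Z**2*(1 - Z/6))
222766 + F(-256) = 222766 + (1/6)*(-256)**2*(6 - 1*(-256)) = 222766 + (1/6)*65536*(6 + 256) = 222766 + (1/6)*65536*262 = 222766 + 8585216/3 = 9253514/3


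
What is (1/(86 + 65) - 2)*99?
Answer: -29799/151 ≈ -197.34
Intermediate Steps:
(1/(86 + 65) - 2)*99 = (1/151 - 2)*99 = -301/151*99 = -29799/151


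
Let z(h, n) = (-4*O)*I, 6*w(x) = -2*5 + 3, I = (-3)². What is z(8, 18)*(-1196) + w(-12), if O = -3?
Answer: -775015/6 ≈ -1.2917e+5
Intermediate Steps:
I = 9
w(x) = -7/6 (w(x) = (-2*5 + 3)/6 = (-10 + 3)/6 = (⅙)*(-7) = -7/6)
z(h, n) = 108 (z(h, n) = -4*(-3)*9 = 12*9 = 108)
z(8, 18)*(-1196) + w(-12) = 108*(-1196) - 7/6 = -129168 - 7/6 = -775015/6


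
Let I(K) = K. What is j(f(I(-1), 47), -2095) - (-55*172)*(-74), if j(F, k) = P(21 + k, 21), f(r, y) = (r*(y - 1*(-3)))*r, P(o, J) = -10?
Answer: -700050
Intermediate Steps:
f(r, y) = r**2*(3 + y) (f(r, y) = (r*(y + 3))*r = (r*(3 + y))*r = r**2*(3 + y))
j(F, k) = -10
j(f(I(-1), 47), -2095) - (-55*172)*(-74) = -10 - (-55*172)*(-74) = -10 - (-9460)*(-74) = -10 - 1*700040 = -10 - 700040 = -700050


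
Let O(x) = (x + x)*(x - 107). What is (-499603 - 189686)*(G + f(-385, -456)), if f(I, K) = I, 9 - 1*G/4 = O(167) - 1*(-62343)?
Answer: 227383344609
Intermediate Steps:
O(x) = 2*x*(-107 + x) (O(x) = (2*x)*(-107 + x) = 2*x*(-107 + x))
G = -329496 (G = 36 - 4*(2*167*(-107 + 167) - 1*(-62343)) = 36 - 4*(2*167*60 + 62343) = 36 - 4*(20040 + 62343) = 36 - 4*82383 = 36 - 329532 = -329496)
(-499603 - 189686)*(G + f(-385, -456)) = (-499603 - 189686)*(-329496 - 385) = -689289*(-329881) = 227383344609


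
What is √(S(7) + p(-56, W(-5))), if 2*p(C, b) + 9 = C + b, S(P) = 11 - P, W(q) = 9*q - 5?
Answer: I*√214/2 ≈ 7.3144*I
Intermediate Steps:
W(q) = -5 + 9*q
p(C, b) = -9/2 + C/2 + b/2 (p(C, b) = -9/2 + (C + b)/2 = -9/2 + (C/2 + b/2) = -9/2 + C/2 + b/2)
√(S(7) + p(-56, W(-5))) = √((11 - 1*7) + (-9/2 + (½)*(-56) + (-5 + 9*(-5))/2)) = √((11 - 7) + (-9/2 - 28 + (-5 - 45)/2)) = √(4 + (-9/2 - 28 + (½)*(-50))) = √(4 + (-9/2 - 28 - 25)) = √(4 - 115/2) = √(-107/2) = I*√214/2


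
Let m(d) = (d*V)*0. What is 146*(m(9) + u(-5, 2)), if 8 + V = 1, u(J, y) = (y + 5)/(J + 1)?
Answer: -511/2 ≈ -255.50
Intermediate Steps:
u(J, y) = (5 + y)/(1 + J)
V = -7 (V = -8 + 1 = -7)
m(d) = 0 (m(d) = (d*(-7))*0 = -7*d*0 = 0)
146*(m(9) + u(-5, 2)) = 146*(0 + (5 + 2)/(1 - 5)) = 146*(0 + 7/(-4)) = 146*(0 - ¼*7) = 146*(0 - 7/4) = 146*(-7/4) = -511/2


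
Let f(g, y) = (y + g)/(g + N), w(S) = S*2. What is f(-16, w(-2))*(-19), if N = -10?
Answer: -190/13 ≈ -14.615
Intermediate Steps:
w(S) = 2*S
f(g, y) = (g + y)/(-10 + g) (f(g, y) = (y + g)/(g - 10) = (g + y)/(-10 + g))
f(-16, w(-2))*(-19) = ((-16 + 2*(-2))/(-10 - 16))*(-19) = ((-16 - 4)/(-26))*(-19) = -1/26*(-20)*(-19) = (10/13)*(-19) = -190/13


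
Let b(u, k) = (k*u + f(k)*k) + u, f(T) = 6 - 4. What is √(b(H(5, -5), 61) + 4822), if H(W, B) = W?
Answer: √5254 ≈ 72.484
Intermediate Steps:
f(T) = 2
b(u, k) = u + 2*k + k*u (b(u, k) = (k*u + 2*k) + u = (2*k + k*u) + u = u + 2*k + k*u)
√(b(H(5, -5), 61) + 4822) = √((5 + 2*61 + 61*5) + 4822) = √((5 + 122 + 305) + 4822) = √(432 + 4822) = √5254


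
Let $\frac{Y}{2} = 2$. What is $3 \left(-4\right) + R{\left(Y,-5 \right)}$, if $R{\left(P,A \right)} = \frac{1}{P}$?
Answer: $- \frac{47}{4} \approx -11.75$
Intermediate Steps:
$Y = 4$ ($Y = 2 \cdot 2 = 4$)
$3 \left(-4\right) + R{\left(Y,-5 \right)} = 3 \left(-4\right) + \frac{1}{4} = -12 + \frac{1}{4} = - \frac{47}{4}$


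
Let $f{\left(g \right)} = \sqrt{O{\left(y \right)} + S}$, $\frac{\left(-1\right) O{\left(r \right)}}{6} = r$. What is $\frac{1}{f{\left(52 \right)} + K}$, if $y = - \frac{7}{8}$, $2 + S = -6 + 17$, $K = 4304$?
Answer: $\frac{17216}{74097607} - \frac{2 \sqrt{57}}{74097607} \approx 0.00023214$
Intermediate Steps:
$S = 9$ ($S = -2 + \left(-6 + 17\right) = -2 + 11 = 9$)
$y = - \frac{7}{8}$ ($y = \left(-7\right) \frac{1}{8} = - \frac{7}{8} \approx -0.875$)
$O{\left(r \right)} = - 6 r$
$f{\left(g \right)} = \frac{\sqrt{57}}{2}$ ($f{\left(g \right)} = \sqrt{\left(-6\right) \left(- \frac{7}{8}\right) + 9} = \sqrt{\frac{21}{4} + 9} = \sqrt{\frac{57}{4}} = \frac{\sqrt{57}}{2}$)
$\frac{1}{f{\left(52 \right)} + K} = \frac{1}{\frac{\sqrt{57}}{2} + 4304} = \frac{1}{4304 + \frac{\sqrt{57}}{2}}$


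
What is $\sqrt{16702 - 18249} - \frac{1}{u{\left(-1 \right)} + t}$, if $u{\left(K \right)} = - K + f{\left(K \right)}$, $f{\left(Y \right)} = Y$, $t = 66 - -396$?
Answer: $- \frac{1}{462} + i \sqrt{1547} \approx -0.0021645 + 39.332 i$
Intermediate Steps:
$t = 462$ ($t = 66 + 396 = 462$)
$u{\left(K \right)} = 0$ ($u{\left(K \right)} = - K + K = 0$)
$\sqrt{16702 - 18249} - \frac{1}{u{\left(-1 \right)} + t} = \sqrt{16702 - 18249} - \frac{1}{0 + 462} = \sqrt{-1547} - \frac{1}{462} = i \sqrt{1547} - \frac{1}{462} = - \frac{1}{462} + i \sqrt{1547}$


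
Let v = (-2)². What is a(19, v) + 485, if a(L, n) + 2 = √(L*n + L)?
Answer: 483 + √95 ≈ 492.75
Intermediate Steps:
v = 4
a(L, n) = -2 + √(L + L*n) (a(L, n) = -2 + √(L*n + L) = -2 + √(L + L*n))
a(19, v) + 485 = (-2 + √(19*(1 + 4))) + 485 = (-2 + √(19*5)) + 485 = (-2 + √95) + 485 = 483 + √95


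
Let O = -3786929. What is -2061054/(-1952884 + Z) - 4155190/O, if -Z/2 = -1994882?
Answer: 36586569113/428528885640 ≈ 0.085377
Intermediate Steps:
Z = 3989764 (Z = -2*(-1994882) = 3989764)
-2061054/(-1952884 + Z) - 4155190/O = -2061054/(-1952884 + 3989764) - 4155190/(-3786929) = -2061054/2036880 - 4155190*(-1/3786929) = -2061054*1/2036880 + 4155190/3786929 = -114503/113160 + 4155190/3786929 = 36586569113/428528885640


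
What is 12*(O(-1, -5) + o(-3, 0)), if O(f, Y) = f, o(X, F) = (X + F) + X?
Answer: -84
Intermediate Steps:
o(X, F) = F + 2*X (o(X, F) = (F + X) + X = F + 2*X)
12*(O(-1, -5) + o(-3, 0)) = 12*(-1 + (0 + 2*(-3))) = 12*(-1 + (0 - 6)) = 12*(-1 - 6) = 12*(-7) = -84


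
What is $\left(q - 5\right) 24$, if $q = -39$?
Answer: $-1056$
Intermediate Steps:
$\left(q - 5\right) 24 = \left(-39 - 5\right) 24 = \left(-44\right) 24 = -1056$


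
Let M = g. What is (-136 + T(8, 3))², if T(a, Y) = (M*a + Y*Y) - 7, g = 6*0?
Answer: 17956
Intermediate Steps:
g = 0
M = 0
T(a, Y) = -7 + Y² (T(a, Y) = (0*a + Y*Y) - 7 = (0 + Y²) - 7 = Y² - 7 = -7 + Y²)
(-136 + T(8, 3))² = (-136 + (-7 + 3²))² = (-136 + (-7 + 9))² = (-136 + 2)² = (-134)² = 17956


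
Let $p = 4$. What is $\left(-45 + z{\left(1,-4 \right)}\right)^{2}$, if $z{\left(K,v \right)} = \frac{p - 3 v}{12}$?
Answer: $\frac{17161}{9} \approx 1906.8$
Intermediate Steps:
$z{\left(K,v \right)} = \frac{1}{3} - \frac{v}{4}$ ($z{\left(K,v \right)} = \frac{4 - 3 v}{12} = \left(4 - 3 v\right) \frac{1}{12} = \frac{1}{3} - \frac{v}{4}$)
$\left(-45 + z{\left(1,-4 \right)}\right)^{2} = \left(-45 + \left(\frac{1}{3} - -1\right)\right)^{2} = \left(-45 + \left(\frac{1}{3} + 1\right)\right)^{2} = \left(-45 + \frac{4}{3}\right)^{2} = \left(- \frac{131}{3}\right)^{2} = \frac{17161}{9}$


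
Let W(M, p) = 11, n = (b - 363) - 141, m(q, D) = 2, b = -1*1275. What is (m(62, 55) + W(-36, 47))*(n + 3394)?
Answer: 20995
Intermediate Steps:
b = -1275
n = -1779 (n = (-1275 - 363) - 141 = -1638 - 141 = -1779)
(m(62, 55) + W(-36, 47))*(n + 3394) = (2 + 11)*(-1779 + 3394) = 13*1615 = 20995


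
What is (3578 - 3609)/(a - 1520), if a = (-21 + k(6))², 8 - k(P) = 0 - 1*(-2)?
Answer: 31/1295 ≈ 0.023938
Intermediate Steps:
k(P) = 6 (k(P) = 8 - (0 - 1*(-2)) = 8 - (0 + 2) = 8 - 1*2 = 8 - 2 = 6)
a = 225 (a = (-21 + 6)² = (-15)² = 225)
(3578 - 3609)/(a - 1520) = (3578 - 3609)/(225 - 1520) = -31/(-1295) = -31*(-1/1295) = 31/1295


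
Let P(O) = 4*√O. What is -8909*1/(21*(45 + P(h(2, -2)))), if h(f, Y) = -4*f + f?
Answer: -44545/4949 + 35636*I*√6/44541 ≈ -9.0008 + 1.9598*I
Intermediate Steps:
h(f, Y) = -3*f
-8909*1/(21*(45 + P(h(2, -2)))) = -8909*1/(21*(45 + 4*√(-3*2))) = -8909*1/(21*(45 + 4*√(-6))) = -8909*1/(21*(45 + 4*(I*√6))) = -8909*1/(21*(45 + 4*I*√6)) = -8909/(945 + 84*I*√6)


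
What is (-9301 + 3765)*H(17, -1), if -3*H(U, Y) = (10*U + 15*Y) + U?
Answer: 952192/3 ≈ 3.1740e+5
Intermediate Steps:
H(U, Y) = -5*Y - 11*U/3 (H(U, Y) = -((10*U + 15*Y) + U)/3 = -(11*U + 15*Y)/3 = -5*Y - 11*U/3)
(-9301 + 3765)*H(17, -1) = (-9301 + 3765)*(-5*(-1) - 11/3*17) = -5536*(5 - 187/3) = -5536*(-172/3) = 952192/3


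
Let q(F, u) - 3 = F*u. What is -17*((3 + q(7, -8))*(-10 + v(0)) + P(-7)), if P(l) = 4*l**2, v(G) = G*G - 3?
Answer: -14382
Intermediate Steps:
q(F, u) = 3 + F*u
v(G) = -3 + G**2 (v(G) = G**2 - 3 = -3 + G**2)
-17*((3 + q(7, -8))*(-10 + v(0)) + P(-7)) = -17*((3 + (3 + 7*(-8)))*(-10 + (-3 + 0**2)) + 4*(-7)**2) = -17*((3 + (3 - 56))*(-10 + (-3 + 0)) + 4*49) = -17*((3 - 53)*(-10 - 3) + 196) = -17*(-50*(-13) + 196) = -17*(650 + 196) = -17*846 = -14382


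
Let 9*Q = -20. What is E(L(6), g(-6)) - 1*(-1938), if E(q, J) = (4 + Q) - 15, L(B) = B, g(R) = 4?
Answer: 17323/9 ≈ 1924.8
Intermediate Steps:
Q = -20/9 (Q = (⅑)*(-20) = -20/9 ≈ -2.2222)
E(q, J) = -119/9 (E(q, J) = (4 - 20/9) - 15 = 16/9 - 15 = -119/9)
E(L(6), g(-6)) - 1*(-1938) = -119/9 - 1*(-1938) = -119/9 + 1938 = 17323/9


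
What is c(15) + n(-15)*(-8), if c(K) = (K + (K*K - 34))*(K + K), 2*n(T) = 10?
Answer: 6140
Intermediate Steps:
n(T) = 5 (n(T) = (½)*10 = 5)
c(K) = 2*K*(-34 + K + K²) (c(K) = (K + (K² - 34))*(2*K) = (K + (-34 + K²))*(2*K) = (-34 + K + K²)*(2*K) = 2*K*(-34 + K + K²))
c(15) + n(-15)*(-8) = 2*15*(-34 + 15 + 15²) + 5*(-8) = 2*15*(-34 + 15 + 225) - 40 = 2*15*206 - 40 = 6180 - 40 = 6140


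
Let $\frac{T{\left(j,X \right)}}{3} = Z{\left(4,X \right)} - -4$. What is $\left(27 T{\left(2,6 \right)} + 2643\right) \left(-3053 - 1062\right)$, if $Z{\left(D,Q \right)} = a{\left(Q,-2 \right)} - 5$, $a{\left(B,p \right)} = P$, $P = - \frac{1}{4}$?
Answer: $- \frac{41837205}{4} \approx -1.0459 \cdot 10^{7}$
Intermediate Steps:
$P = - \frac{1}{4}$ ($P = \left(-1\right) \frac{1}{4} = - \frac{1}{4} \approx -0.25$)
$a{\left(B,p \right)} = - \frac{1}{4}$
$Z{\left(D,Q \right)} = - \frac{21}{4}$ ($Z{\left(D,Q \right)} = - \frac{1}{4} - 5 = - \frac{21}{4}$)
$T{\left(j,X \right)} = - \frac{15}{4}$ ($T{\left(j,X \right)} = 3 \left(- \frac{21}{4} - -4\right) = 3 \left(- \frac{21}{4} + 4\right) = 3 \left(- \frac{5}{4}\right) = - \frac{15}{4}$)
$\left(27 T{\left(2,6 \right)} + 2643\right) \left(-3053 - 1062\right) = \left(27 \left(- \frac{15}{4}\right) + 2643\right) \left(-3053 - 1062\right) = \left(- \frac{405}{4} + 2643\right) \left(-4115\right) = \frac{10167}{4} \left(-4115\right) = - \frac{41837205}{4}$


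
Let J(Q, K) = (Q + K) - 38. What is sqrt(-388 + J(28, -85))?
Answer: I*sqrt(483) ≈ 21.977*I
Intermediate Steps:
J(Q, K) = -38 + K + Q (J(Q, K) = (K + Q) - 38 = -38 + K + Q)
sqrt(-388 + J(28, -85)) = sqrt(-388 + (-38 - 85 + 28)) = sqrt(-388 - 95) = sqrt(-483) = I*sqrt(483)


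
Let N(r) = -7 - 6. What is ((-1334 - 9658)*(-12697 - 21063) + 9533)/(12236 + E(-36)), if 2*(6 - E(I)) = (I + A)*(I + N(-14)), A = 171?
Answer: 742198906/31099 ≈ 23866.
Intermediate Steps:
N(r) = -13
E(I) = 6 - (-13 + I)*(171 + I)/2 (E(I) = 6 - (I + 171)*(I - 13)/2 = 6 - (171 + I)*(-13 + I)/2 = 6 - (-13 + I)*(171 + I)/2)
((-1334 - 9658)*(-12697 - 21063) + 9533)/(12236 + E(-36)) = ((-1334 - 9658)*(-12697 - 21063) + 9533)/(12236 + (2235/2 - 79*(-36) - 1/2*(-36)**2)) = (-10992*(-33760) + 9533)/(12236 + (2235/2 + 2844 - 1/2*1296)) = (371089920 + 9533)/(12236 + (2235/2 + 2844 - 648)) = 371099453/(12236 + 6627/2) = 371099453/(31099/2) = 371099453*(2/31099) = 742198906/31099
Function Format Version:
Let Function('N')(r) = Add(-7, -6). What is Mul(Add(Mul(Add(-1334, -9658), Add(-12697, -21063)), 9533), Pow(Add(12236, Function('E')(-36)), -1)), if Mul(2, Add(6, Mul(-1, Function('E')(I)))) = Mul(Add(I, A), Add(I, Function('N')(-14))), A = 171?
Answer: Rational(742198906, 31099) ≈ 23866.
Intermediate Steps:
Function('N')(r) = -13
Function('E')(I) = Add(6, Mul(Rational(-1, 2), Add(-13, I), Add(171, I))) (Function('E')(I) = Add(6, Mul(Rational(-1, 2), Mul(Add(I, 171), Add(I, -13)))) = Add(6, Mul(Rational(-1, 2), Mul(Add(171, I), Add(-13, I)))) = Add(6, Mul(Rational(-1, 2), Mul(Add(-13, I), Add(171, I)))) = Add(6, Mul(Rational(-1, 2), Add(-13, I), Add(171, I))))
Mul(Add(Mul(Add(-1334, -9658), Add(-12697, -21063)), 9533), Pow(Add(12236, Function('E')(-36)), -1)) = Mul(Add(Mul(Add(-1334, -9658), Add(-12697, -21063)), 9533), Pow(Add(12236, Add(Rational(2235, 2), Mul(-79, -36), Mul(Rational(-1, 2), Pow(-36, 2)))), -1)) = Mul(Add(Mul(-10992, -33760), 9533), Pow(Add(12236, Add(Rational(2235, 2), 2844, Mul(Rational(-1, 2), 1296))), -1)) = Mul(Add(371089920, 9533), Pow(Add(12236, Add(Rational(2235, 2), 2844, -648)), -1)) = Mul(371099453, Pow(Add(12236, Rational(6627, 2)), -1)) = Mul(371099453, Pow(Rational(31099, 2), -1)) = Mul(371099453, Rational(2, 31099)) = Rational(742198906, 31099)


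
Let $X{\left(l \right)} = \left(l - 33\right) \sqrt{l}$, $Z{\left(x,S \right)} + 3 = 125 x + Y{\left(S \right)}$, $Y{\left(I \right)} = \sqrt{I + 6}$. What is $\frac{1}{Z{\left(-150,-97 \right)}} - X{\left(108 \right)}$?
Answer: $- \frac{2679}{50239300} - 450 \sqrt{3} - \frac{i \sqrt{91}}{351675100} \approx -779.42 - 2.7126 \cdot 10^{-8} i$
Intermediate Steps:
$Y{\left(I \right)} = \sqrt{6 + I}$
$Z{\left(x,S \right)} = -3 + \sqrt{6 + S} + 125 x$ ($Z{\left(x,S \right)} = -3 + \left(125 x + \sqrt{6 + S}\right) = -3 + \left(\sqrt{6 + S} + 125 x\right) = -3 + \sqrt{6 + S} + 125 x$)
$X{\left(l \right)} = \sqrt{l} \left(-33 + l\right)$ ($X{\left(l \right)} = \left(-33 + l\right) \sqrt{l} = \sqrt{l} \left(-33 + l\right)$)
$\frac{1}{Z{\left(-150,-97 \right)}} - X{\left(108 \right)} = \frac{1}{-3 + \sqrt{6 - 97} + 125 \left(-150\right)} - \sqrt{108} \left(-33 + 108\right) = \frac{1}{-3 + \sqrt{-91} - 18750} - 6 \sqrt{3} \cdot 75 = \frac{1}{-3 + i \sqrt{91} - 18750} - 450 \sqrt{3} = \frac{1}{-18753 + i \sqrt{91}} - 450 \sqrt{3}$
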